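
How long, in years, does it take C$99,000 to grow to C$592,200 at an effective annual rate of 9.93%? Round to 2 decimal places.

(1+i)^n = 592200/99000 = 5.98182, so n = ln 5.98182 / ln 1.0993 = 18.8936 years

18.89 years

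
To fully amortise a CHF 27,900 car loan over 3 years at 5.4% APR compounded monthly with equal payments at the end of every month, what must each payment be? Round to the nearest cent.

CHF 841.21

Periodic rate i = 0.054/12 = 0.0045; n = 3 × 12 = 36 periods.
Annuity-PV factor = 33.166596; PMT = 27900 / 33.166596 = 841.2078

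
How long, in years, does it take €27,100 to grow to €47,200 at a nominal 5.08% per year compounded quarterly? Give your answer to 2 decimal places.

10.99 years

Periodic rate i = 0.0508/4 = 0.0127.
n = ln(47200/27100) / ln(1+0.0127) = ln(1.74170) / 0.012620 = 43.9666 quarters
= 43.9666/4 years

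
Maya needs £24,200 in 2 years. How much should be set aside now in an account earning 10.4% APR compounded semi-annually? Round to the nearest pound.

£19,758

i = 0.104/2 = 0.052 per half-year; n = 2·2 = 4.
Discount factor = (1+0.052)^(−4) = 0.816464; PV = 24,200 × 0.816464 = 19,758.4288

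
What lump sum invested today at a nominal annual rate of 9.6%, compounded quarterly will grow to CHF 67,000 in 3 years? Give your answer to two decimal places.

CHF 50,405.20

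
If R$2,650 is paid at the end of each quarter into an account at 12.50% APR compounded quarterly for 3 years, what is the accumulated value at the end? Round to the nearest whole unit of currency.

R$37,877

With 4 periods per year: i = 0.03125, n = 12.
FV = 2650 × [(1+0.03125)^12 − 1] / 0.03125 = 2650 × 14.293234 = 37,877.0689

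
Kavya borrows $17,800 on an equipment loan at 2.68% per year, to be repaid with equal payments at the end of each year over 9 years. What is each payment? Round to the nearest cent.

Annuity-PV factor = 7.903606; PMT = 17800 / 7.903606 = 2,252.1365

$2,252.14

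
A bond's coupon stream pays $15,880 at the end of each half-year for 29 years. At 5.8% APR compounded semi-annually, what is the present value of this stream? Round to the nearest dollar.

i = 0.058/2 = 0.029 per half-year; n = 29·2 = 58.
Annuity factor a(58|0.029) = 27.913592; PV = 15880 × 27.913592 = 443,267.8437

$443,268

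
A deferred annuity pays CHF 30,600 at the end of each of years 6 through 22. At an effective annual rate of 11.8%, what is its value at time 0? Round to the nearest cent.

PV at t=5 (ordinary 17-year annuity): 30600 × a(17|0.118) = 30600 × 7.202224 = 220,388.0577
PV₀ = 220,388.0577 / (1+0.118)^5 = 220,388.0577 / 1.746663 = 126,176.6637

CHF 126,176.66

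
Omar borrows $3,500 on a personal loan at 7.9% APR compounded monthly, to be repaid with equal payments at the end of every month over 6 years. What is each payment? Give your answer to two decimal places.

Periodic rate i = 0.079/12 = 0.00658333; n = 6 × 12 = 72 periods.
Annuity-PV factor = 57.193666; PMT = 3500 / 57.193666 = 61.1956

$61.20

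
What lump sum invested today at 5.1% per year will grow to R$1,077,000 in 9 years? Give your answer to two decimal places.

Discount factor = (1+0.051)^(−9) = 0.639110; PV = 1,077,000 × 0.639110 = 688,321.3794

R$688,321.38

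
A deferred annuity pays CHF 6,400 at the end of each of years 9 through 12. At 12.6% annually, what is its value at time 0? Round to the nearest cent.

Value one period before first payment (t=8): 6400 × [1 − (1+0.126)^(−4)] / 0.126 = 6400 × 2.999363 = 19,195.9220
Discount back 8 years: 19,195.9220 × (1+0.126)^(−8) = 19,195.9220 × 0.386984 = 7,428.5124

CHF 7,428.51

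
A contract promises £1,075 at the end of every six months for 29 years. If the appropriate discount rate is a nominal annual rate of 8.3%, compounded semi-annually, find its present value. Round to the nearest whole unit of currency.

With 2 periods per year: i = 0.0415, n = 58.
Annuity factor a(58|0.0415) = 21.817545; PV = 1075 × 21.817545 = 23,453.8606

£23,454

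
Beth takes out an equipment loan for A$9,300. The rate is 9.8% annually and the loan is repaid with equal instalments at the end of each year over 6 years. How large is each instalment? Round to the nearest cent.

A$2,122.85

PMT = 9300 / ( [1 − (1+0.098)^(−6)] / 0.098 ) = 9300 / 4.380906 = 2,122.8485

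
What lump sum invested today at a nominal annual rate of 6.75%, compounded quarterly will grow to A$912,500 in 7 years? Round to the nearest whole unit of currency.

A$571,138

Periodic rate i = 0.0675/4 = 0.016875; n = 7 × 4 = 28 periods.
PV = FV·(1+i)^(−n) = 912,500 × 0.625904 = 571,137.8012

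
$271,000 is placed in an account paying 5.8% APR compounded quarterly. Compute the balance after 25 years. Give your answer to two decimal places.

Periodic rate i = 0.058/4 = 0.0145; n = 25 × 4 = 100 periods.
FV = PV·(1+i)^n = 271,000 × 4.218957 = 1,143,337.4468

$1,143,337.45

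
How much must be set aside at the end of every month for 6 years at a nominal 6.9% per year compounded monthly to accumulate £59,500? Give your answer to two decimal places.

Periodic rate i = 0.069/12 = 0.00575; n = 6 × 12 = 72 periods.
PMT = 59500 / ( [(1+0.00575)^72 − 1] / 0.00575 ) = 59500 / 88.880763 = 669.4362

£669.44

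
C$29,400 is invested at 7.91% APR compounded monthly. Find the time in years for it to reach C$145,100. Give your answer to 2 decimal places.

20.25 years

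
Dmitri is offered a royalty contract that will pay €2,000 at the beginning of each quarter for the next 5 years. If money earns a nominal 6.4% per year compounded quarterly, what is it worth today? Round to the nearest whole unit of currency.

€34,545

Periodic rate i = 0.064/4 = 0.016; n = 5 × 4 = 20 periods.
PV = PMT · [1 − (1+i)^(−n)] / i × (1+i) = 2000 · 17.272590 = 34,545.1790
(Beginning-of-period payments → annuity-due factor ×(1+i).)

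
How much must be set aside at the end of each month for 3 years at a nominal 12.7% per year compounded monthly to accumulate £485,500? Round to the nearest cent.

With 12 periods per year: i = 0.0105833, n = 36.
PMT = 485500 / ( [(1+0.0105833)^36 − 1] / 0.0105833 ) = 485500 / 43.542056 = 11,150.1394

£11,150.14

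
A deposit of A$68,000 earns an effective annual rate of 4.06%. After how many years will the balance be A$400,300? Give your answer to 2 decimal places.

(1+i)^n = 400300/68000 = 5.88676, so n = ln 5.88676 / ln 1.0406 = 44.5432 years

44.54 years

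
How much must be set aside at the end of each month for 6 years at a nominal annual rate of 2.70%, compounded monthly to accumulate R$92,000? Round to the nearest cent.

With 12 periods per year: i = 0.00225, n = 72.
FV-annuity factor = 78.065014; PMT = 92000 / 78.065014 = 1,178.5049

R$1,178.50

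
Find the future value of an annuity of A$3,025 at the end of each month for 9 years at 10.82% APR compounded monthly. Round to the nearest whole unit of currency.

A$549,015

Periodic rate i = 0.1082/12 = 0.00901667; n = 9 × 12 = 108 periods.
FV = 3025 × [(1+0.00901667)^108 − 1] / 0.00901667 = 3025 × 181.492466 = 549,014.7110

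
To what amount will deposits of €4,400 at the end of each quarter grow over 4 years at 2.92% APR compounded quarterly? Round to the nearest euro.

€74,389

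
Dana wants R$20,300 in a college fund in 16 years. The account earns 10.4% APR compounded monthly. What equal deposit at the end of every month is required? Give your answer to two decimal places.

Periodic rate i = 0.104/12 = 0.00866667; n = 16 × 12 = 192 periods.
FV-annuity factor = 489.538735; PMT = 20300 / 489.538735 = 41.4676

R$41.47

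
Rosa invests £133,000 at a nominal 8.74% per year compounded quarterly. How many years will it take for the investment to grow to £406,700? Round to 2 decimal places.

Periodic rate i = 0.0874/4 = 0.02185.
n = ln(406700/133000) / ln(1+0.02185) = ln(3.05789) / 0.021615 = 51.7114 quarters
= 51.7114/4 years

12.93 years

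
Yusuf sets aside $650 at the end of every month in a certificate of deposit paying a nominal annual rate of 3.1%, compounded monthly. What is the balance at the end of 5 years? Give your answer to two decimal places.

$42,126.19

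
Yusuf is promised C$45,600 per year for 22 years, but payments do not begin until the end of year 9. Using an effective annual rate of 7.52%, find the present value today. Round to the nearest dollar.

C$270,618

Value one period before first payment (t=8): 45600 × [1 − (1+0.0752)^(−22)] / 0.0752 = 45600 × 10.600018 = 483,360.8107
Discount back 8 years: 483,360.8107 × (1+0.0752)^(−8) = 483,360.8107 × 0.559868 = 270,618.4428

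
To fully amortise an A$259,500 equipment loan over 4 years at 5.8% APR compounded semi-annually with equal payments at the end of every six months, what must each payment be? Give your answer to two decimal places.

A$36,811.65

i = 0.058/2 = 0.029 per half-year; n = 4·2 = 8.
PMT = 259500 / ( [1 − (1+0.029)^(−8)] / 0.029 ) = 259500 / 7.049399 = 36,811.6512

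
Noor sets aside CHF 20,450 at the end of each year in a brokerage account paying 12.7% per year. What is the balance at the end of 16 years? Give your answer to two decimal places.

CHF 929,593.34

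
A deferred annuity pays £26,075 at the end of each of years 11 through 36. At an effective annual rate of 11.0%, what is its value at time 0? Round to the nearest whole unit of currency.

PV at t=10 (ordinary 26-year annuity): 26075 × a(26|0.11) = 26075 × 8.488058 = 221,326.1190
PV₀ = 221,326.1190 / (1+0.11)^10 = 221,326.1190 / 2.839421 = 77,947.6239

£77,948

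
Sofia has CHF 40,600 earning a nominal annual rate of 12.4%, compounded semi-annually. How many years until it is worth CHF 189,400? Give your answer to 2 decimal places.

Periodic rate i = 0.124/2 = 0.062.
(1+i)^n = 189400/40600 = 4.66502, so n = ln 4.66502 / ln 1.062 = 25.6025 half-years
= 25.6025/2 years

12.80 years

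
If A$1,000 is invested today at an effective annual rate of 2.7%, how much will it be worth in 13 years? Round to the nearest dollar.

FV = 1,000 × (1 + 0.027)^13 = 1,413.8905

A$1,414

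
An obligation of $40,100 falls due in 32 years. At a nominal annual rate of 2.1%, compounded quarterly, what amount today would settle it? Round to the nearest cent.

i = 0.021/4 = 0.00525 per quarter; n = 32·4 = 128.
PV = 40,100 / (1 + 0.00525)^128 = 40,100 / 1.954711 = 20,514.5458

$20,514.55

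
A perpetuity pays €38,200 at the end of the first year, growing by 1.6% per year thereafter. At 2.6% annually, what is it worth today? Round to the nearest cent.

PV = D₁/(r − g) = 38200/(0.026 − 0.016) = 3,820,000.0000

€3,820,000.00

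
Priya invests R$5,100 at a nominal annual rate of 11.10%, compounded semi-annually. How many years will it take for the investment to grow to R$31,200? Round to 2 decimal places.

16.77 years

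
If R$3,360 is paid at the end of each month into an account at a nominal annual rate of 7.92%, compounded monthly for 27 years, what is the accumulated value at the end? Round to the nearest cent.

Periodic rate i = 0.0792/12 = 0.0066; n = 27 × 12 = 324 periods.
FV = PMT · [(1+i)^n − 1] / i = 3360 · 1125.217920 = 3,780,732.2122

R$3,780,732.21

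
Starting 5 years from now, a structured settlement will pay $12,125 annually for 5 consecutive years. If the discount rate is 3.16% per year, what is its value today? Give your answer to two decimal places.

PV at t=4 (ordinary 5-year annuity): 12125 × a(5|0.0316) = 12125 × 4.558860 = 55,276.1789
Discount back 4 years: 55,276.1789 × (1+0.0316)^(−4) = 55,276.1789 × 0.882988 = 48,808.1875

$48,808.19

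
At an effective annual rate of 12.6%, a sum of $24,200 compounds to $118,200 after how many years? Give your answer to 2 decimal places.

n = ln(118200/24200) / ln(1+0.126) = ln(4.88430) / 0.118672 = 13.3648 years

13.36 years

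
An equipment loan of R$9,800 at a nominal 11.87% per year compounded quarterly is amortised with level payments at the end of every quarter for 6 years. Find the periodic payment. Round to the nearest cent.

i = 0.1187/4 = 0.029675 per quarter; n = 6·4 = 24.
Annuity-PV factor = 16.994986; PMT = 9800 / 16.994986 = 576.6407

R$576.64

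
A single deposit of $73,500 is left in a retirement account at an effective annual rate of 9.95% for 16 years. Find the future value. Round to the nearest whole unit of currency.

FV = PV·(1+i)^n = 73,500 × 4.561669 = 335,282.6483

$335,283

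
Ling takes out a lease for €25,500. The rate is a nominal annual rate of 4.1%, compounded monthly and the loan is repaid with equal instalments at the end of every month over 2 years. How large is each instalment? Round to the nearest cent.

i = 0.041/12 = 0.00341667 per month; n = 2·12 = 24.
Annuity-PV factor = 23.004665; PMT = 25500 / 23.004665 = 1,108.4708

€1,108.47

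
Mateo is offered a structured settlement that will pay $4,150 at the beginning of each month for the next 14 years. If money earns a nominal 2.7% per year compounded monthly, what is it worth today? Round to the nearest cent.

$581,343.17

Periodic rate i = 0.027/12 = 0.00225; n = 14 × 12 = 168 periods.
PV = 4150 × [1 − (1+0.00225)^(−168)] / 0.00225 × (1+i) = 4150 × 140.082692 = 581,343.1704
(Beginning-of-period payments → annuity-due factor ×(1+i).)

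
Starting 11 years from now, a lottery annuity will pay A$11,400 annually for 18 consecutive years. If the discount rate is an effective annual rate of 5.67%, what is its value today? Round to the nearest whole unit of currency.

Value one period before first payment (t=10): 11400 × [1 − (1+0.0567)^(−18)] / 0.0567 = 11400 × 11.101073 = 126,552.2335
PV₀ = 126,552.2335 / (1+0.0567)^10 = 126,552.2335 / 1.735870 = 72,904.2322

A$72,904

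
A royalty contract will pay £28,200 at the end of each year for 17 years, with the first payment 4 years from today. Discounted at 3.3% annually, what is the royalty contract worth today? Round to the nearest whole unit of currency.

Value one period before first payment (t=3): 28200 × [1 − (1+0.033)^(−17)] / 0.033 = 28200 × 12.853626 = 362,472.2658
PV₀ = 362,472.2658 / (1+0.033)^3 = 362,472.2658 / 1.102303 = 328,831.8062

£328,832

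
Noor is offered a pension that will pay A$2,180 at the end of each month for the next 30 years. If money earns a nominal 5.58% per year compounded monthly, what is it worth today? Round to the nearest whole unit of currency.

With 12 periods per year: i = 0.00465, n = 360.
Annuity factor a(360|0.00465) = 174.575380; PV = 2180 × 174.575380 = 380,574.3287

A$380,574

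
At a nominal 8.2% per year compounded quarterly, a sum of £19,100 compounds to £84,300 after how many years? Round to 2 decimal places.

Periodic rate i = 0.082/4 = 0.0205.
n = ln(84300/19100) / ln(1+0.0205) = ln(4.41361) / 0.020293 = 73.1639 quarters
= 73.1639/4 years

18.29 years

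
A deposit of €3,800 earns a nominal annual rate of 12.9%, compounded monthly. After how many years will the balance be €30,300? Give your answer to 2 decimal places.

Periodic rate i = 0.129/12 = 0.01075.
n = ln(30300/3800) / ln(1+0.01075) = ln(7.97368) / 0.010693 = 194.1661 months
= 194.1661/12 years

16.18 years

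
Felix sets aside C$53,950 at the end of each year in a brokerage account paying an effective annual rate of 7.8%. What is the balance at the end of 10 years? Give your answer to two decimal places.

FV = 53950 × [(1+0.078)^10 − 1] / 0.078 = 53950 × 14.349698 = 774,166.1990

C$774,166.20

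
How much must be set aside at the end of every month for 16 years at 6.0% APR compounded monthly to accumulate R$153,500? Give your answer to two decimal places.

With 12 periods per year: i = 0.005, n = 192.
PMT = 153500 / ( [(1+0.005)^192 − 1] / 0.005 ) = 153500 / 321.091337 = 478.0571

R$478.06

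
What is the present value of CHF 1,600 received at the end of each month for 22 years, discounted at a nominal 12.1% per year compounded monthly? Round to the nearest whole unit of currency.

CHF 147,452

With 12 periods per year: i = 0.0100833, n = 264.
PV = 1600 × [1 − (1+0.0100833)^(−264)] / 0.0100833 = 1600 × 92.157487 = 147,451.9793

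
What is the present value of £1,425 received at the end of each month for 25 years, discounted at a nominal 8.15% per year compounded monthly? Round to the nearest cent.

£182,276.53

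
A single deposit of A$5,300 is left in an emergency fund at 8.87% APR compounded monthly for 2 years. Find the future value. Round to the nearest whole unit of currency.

Periodic rate i = 0.0887/12 = 0.00739167; n = 2 × 12 = 24 periods.
FV = PV·(1+i)^n = 5,300 × 1.193330 = 6,324.6481

A$6,325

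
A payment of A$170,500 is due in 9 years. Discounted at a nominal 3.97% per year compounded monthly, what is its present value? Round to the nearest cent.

A$119,345.78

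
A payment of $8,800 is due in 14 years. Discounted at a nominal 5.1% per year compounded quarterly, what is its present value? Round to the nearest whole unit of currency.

Periodic rate i = 0.051/4 = 0.01275; n = 14 × 4 = 56 periods.
PV = FV·(1+i)^(−n) = 8,800 × 0.491897 = 4,328.6908

$4,329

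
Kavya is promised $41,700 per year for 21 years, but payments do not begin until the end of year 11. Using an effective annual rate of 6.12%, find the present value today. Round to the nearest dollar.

$268,133

Value one period before first payment (t=10): 41700 × [1 − (1+0.0612)^(−21)] / 0.0612 = 41700 × 11.646265 = 485,649.2329
PV₀ = 485,649.2329 / (1+0.0612)^10 = 485,649.2329 / 1.811225 = 268,133.0165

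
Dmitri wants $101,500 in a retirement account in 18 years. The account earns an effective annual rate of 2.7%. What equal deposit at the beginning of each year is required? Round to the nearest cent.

FV-annuity factor × (1+i) = 23.406282; PMT = 101500 / 23.406282 = 4,336.4428

$4,336.44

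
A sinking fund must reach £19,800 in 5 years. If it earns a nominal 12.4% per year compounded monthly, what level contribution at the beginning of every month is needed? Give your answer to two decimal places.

Periodic rate i = 0.124/12 = 0.0103333; n = 5 × 12 = 60 periods.
FV-annuity factor × (1+i) = 83.403673; PMT = 19800 / 83.403673 = 237.3996

£237.40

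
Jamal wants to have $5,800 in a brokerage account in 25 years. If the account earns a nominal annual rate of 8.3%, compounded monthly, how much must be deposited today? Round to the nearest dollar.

i = 0.083/12 = 0.00691667 per month; n = 25·12 = 300.
Discount factor = (1+0.00691667)^(−300) = 0.126457; PV = 5,800 × 0.126457 = 733.4477

$733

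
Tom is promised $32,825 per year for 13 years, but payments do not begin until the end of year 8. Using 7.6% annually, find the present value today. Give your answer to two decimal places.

$158,842.20

PV at t=7 (ordinary 13-year annuity): 32825 × a(13|0.076) = 32825 × 8.080664 = 265,247.8035
Discount back 7 years: 265,247.8035 × (1+0.076)^(−7) = 265,247.8035 × 0.598845 = 158,842.2013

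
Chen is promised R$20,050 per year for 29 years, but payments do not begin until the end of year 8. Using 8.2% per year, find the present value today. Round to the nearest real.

Value one period before first payment (t=7): 20050 × [1 − (1+0.082)^(−29)] / 0.082 = 20050 × 10.954625 = 219,640.2379
PV₀ = 219,640.2379 / (1+0.082)^7 = 219,640.2379 / 1.736164 = 126,508.9001

R$126,509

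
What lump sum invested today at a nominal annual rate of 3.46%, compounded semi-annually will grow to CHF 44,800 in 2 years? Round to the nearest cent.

With 2 periods per year: i = 0.0173, n = 4.
PV = FV·(1+i)^(−n) = 44,800 × 0.933692 = 41,829.4193

CHF 41,829.42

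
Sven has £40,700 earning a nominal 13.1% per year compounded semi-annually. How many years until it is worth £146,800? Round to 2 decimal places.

Periodic rate i = 0.131/2 = 0.0655.
n = ln(146800/40700) / ln(1+0.0655) = ln(3.60688) / 0.063444 = 20.2200 half-years
= 20.2200/2 years

10.11 years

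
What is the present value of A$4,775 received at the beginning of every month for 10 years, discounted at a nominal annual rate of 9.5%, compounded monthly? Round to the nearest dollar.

A$371,939

With 12 periods per year: i = 0.00791667, n = 120.
PV = PMT · [1 − (1+i)^(−n)] / i × (1+i) = 4775 · 77.893021 = 371,939.1752
Payments are at the start of each period, so multiply by (1+i).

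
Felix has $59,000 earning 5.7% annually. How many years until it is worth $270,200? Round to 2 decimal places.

27.45 years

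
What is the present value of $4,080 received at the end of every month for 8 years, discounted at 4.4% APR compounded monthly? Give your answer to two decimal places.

$329,664.36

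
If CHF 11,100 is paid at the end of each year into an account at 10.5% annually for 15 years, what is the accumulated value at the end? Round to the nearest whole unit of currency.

CHF 366,966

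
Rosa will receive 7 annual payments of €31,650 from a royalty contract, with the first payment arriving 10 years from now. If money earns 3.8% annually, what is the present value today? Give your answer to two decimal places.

€136,808.68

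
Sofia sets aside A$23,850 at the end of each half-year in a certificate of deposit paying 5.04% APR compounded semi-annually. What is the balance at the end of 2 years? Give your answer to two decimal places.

i = 0.0504/2 = 0.0252 per half-year; n = 2·2 = 4.
FV = PMT · [(1+i)^n − 1] / i = 23850 · 4.153756 = 99,067.0845

A$99,067.08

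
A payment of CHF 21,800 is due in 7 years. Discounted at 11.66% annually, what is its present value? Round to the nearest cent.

PV = FV·(1+i)^(−n) = 21,800 × 0.462079 = 10,073.3316

CHF 10,073.33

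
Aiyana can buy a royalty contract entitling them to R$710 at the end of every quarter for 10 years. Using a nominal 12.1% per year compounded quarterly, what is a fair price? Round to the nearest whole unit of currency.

i = 0.121/4 = 0.03025 per quarter; n = 10·4 = 40.
PV = 710 × [1 − (1+0.03025)^(−40)] / 0.03025 = 710 × 23.021642 = 16,345.3660

R$16,345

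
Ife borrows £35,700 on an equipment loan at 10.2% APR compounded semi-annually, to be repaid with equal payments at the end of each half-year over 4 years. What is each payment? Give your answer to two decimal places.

£5,545.92

Periodic rate i = 0.102/2 = 0.051; n = 4 × 2 = 8 periods.
Annuity-PV factor = 6.437166; PMT = 35700 / 6.437166 = 5,545.9186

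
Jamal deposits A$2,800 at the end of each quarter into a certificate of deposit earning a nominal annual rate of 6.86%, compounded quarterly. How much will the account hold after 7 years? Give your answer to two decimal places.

Periodic rate i = 0.0686/4 = 0.01715; n = 7 × 4 = 28 periods.
FV = PMT · [(1+i)^n − 1] / i = 2800 · 35.558618 = 99,564.1299

A$99,564.13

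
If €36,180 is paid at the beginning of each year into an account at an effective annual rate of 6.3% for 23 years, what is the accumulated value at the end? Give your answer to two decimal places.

FV = 36180 × [(1+0.063)^23 − 1] / 0.063 × (1+i) = 36180 × 51.906292 = 1,877,969.6326
Payments are at the start of each period, so multiply by (1+i).

€1,877,969.63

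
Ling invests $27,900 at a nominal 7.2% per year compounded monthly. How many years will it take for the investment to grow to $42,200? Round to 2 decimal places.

Periodic rate i = 0.072/12 = 0.006.
n = ln(42200/27900) / ln(1+0.006) = ln(1.51254) / 0.005982 = 69.1723 months
= 69.1723/12 years

5.76 years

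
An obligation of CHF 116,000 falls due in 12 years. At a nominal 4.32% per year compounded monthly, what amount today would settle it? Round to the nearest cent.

CHF 69,139.15

With 12 periods per year: i = 0.0036, n = 144.
PV = FV·(1+i)^(−n) = 116,000 × 0.596027 = 69,139.1457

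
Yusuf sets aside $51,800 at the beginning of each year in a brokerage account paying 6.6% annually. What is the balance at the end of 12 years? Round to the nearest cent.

$964,831.68

Accumulation factor s(12|0.066) × (1+i) = 18.626094; FV = 51800 × 18.626094 = 964,831.6820
(annuity-due: payments at period start, so ×(1+i).)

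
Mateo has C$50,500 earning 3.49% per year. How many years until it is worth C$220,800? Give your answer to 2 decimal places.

43.01 years

n = ln(220800/50500) / ln(1+0.0349) = ln(4.37228) / 0.034305 = 43.0052 years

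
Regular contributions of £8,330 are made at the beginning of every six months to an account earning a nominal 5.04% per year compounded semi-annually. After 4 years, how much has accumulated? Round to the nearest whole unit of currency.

£74,659

Periodic rate i = 0.0504/2 = 0.0252; n = 4 × 2 = 8 periods.
FV = PMT · [(1+i)^n − 1] / i × (1+i) = 8330 · 8.962611 = 74,658.5531
(annuity-due: payments at period start, so ×(1+i).)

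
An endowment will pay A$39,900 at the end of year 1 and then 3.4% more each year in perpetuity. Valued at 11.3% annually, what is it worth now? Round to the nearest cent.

A$505,063.29

PV = PMT / (i − g) = 39900 / (0.113 − 0.034) = 39900 / 0.079000 = 505,063.2911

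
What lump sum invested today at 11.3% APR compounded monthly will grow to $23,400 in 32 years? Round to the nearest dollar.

Periodic rate i = 0.113/12 = 0.00941667; n = 32 × 12 = 384 periods.
PV = FV·(1+i)^(−n) = 23,400 × 0.027349 = 639.9631

$640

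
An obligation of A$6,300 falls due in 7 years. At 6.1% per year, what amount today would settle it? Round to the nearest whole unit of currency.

A$4,162

PV = 6,300 / (1 + 0.061)^7 = 6,300 / 1.513588 = 4,162.2950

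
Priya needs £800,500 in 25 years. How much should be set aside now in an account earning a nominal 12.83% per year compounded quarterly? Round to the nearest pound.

With 4 periods per year: i = 0.032075, n = 100.
PV = FV·(1+i)^(−n) = 800,500 × 0.042548 = 34,059.2838

£34,059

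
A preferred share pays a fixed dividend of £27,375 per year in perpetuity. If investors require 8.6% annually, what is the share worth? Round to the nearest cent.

£318,313.95

PV = PMT / i = 27375 / 0.086 = 318,313.9535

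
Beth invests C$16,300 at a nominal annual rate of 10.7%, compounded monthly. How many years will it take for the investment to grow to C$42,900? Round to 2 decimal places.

Periodic rate i = 0.107/12 = 0.00891667.
n = ln(42900/16300) / ln(1+0.00891667) = ln(2.63190) / 0.008877 = 109.0110 months
= 109.0110/12 years

9.08 years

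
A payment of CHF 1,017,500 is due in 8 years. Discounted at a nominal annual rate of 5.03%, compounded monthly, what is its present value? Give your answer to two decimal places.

CHF 680,988.17

Periodic rate i = 0.0503/12 = 0.00419167; n = 8 × 12 = 96 periods.
PV = 1,017,500 / (1 + 0.00419167)^96 = 1,017,500 / 1.494152 = 680,988.1678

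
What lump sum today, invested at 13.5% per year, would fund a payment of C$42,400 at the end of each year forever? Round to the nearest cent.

C$314,074.07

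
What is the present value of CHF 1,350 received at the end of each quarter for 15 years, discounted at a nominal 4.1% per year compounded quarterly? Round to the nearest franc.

CHF 60,278

Periodic rate i = 0.041/4 = 0.01025; n = 15 × 4 = 60 periods.
Annuity factor a(60|0.01025) = 44.650144; PV = 1350 × 44.650144 = 60,277.6944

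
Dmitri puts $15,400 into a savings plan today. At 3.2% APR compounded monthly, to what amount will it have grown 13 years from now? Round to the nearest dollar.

i = 0.032/12 = 0.00266667 per month; n = 13·12 = 156.
FV = 15,400 × (1 + 0.00266667)^156 = 23,331.7204

$23,332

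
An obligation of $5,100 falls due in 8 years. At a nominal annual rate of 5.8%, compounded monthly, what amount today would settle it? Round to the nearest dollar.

$3,210

i = 0.058/12 = 0.00483333 per month; n = 8·12 = 96.
PV = FV·(1+i)^(−n) = 5,100 × 0.629467 = 3,210.2804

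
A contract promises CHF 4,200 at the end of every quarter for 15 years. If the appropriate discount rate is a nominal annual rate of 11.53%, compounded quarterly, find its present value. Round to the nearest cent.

CHF 119,222.49

Periodic rate i = 0.1153/4 = 0.028825; n = 15 × 4 = 60 periods.
PV = PMT · [1 − (1+i)^(−n)] / i = 4200 · 28.386308 = 119,222.4942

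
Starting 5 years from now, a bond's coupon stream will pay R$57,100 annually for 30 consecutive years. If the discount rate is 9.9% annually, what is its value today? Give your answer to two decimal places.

Value one period before first payment (t=4): 57100 × [1 − (1+0.099)^(−30)] / 0.099 = 57100 × 9.506124 = 542,799.6639
Discount back 4 years: 542,799.6639 × (1+0.099)^(−4) = 542,799.6639 × 0.685503 = 372,090.6871

R$372,090.69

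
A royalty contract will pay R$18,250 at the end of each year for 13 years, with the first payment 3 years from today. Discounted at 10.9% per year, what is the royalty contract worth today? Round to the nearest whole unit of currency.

R$100,666

Value one period before first payment (t=2): 18250 × [1 − (1+0.109)^(−13)] / 0.109 = 18250 × 6.783951 = 123,807.1137
PV₀ = 123,807.1137 / (1+0.109)^2 = 123,807.1137 / 1.229881 = 100,665.9292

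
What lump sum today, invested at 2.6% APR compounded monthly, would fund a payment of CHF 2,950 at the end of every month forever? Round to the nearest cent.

CHF 1,361,538.46

Periodic rate i = 0.026/12 = 0.00216667.
PV = C/r = 2950/0.00216667 = 1,361,538.4615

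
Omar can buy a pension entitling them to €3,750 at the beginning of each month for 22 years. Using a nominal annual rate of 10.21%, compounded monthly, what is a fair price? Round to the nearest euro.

Periodic rate i = 0.1021/12 = 0.00850833; n = 22 × 12 = 264 periods.
PV = PMT · [1 − (1+i)^(−n)] / i × (1+i) = 3750 · 105.871376 = 397,017.6601
(Beginning-of-period payments → annuity-due factor ×(1+i).)

€397,018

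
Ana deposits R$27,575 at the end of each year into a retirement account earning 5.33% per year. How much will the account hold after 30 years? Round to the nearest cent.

R$1,939,338.12

Accumulation factor s(30|0.0533) = 70.329578; FV = 27575 × 70.329578 = 1,939,338.1164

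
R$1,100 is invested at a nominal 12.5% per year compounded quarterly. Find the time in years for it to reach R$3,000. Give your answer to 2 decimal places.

Periodic rate i = 0.125/4 = 0.03125.
n = ln(3000/1100) / ln(1+0.03125) = ln(2.72727) / 0.030772 = 32.6047 quarters
= 32.6047/4 years

8.15 years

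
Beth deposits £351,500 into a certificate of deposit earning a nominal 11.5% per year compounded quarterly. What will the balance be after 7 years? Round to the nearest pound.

£777,322

Periodic rate i = 0.115/4 = 0.02875; n = 7 × 4 = 28 periods.
351,500 × (1+0.02875)^28 = 351,500 × 2.211443 = 777,322.2150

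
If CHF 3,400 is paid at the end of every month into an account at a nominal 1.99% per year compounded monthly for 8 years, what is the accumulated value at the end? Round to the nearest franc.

With 12 periods per year: i = 0.00165833, n = 96.
Accumulation factor s(96|0.00165833) = 103.970554; FV = 3400 × 103.970554 = 353,499.8835

CHF 353,500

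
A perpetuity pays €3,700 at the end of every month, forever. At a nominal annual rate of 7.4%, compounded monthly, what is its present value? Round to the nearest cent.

Periodic rate i = 0.074/12 = 0.00616667.
PV = PMT / i = 3700 / 0.00616667 = 600,000.0000

€600,000.00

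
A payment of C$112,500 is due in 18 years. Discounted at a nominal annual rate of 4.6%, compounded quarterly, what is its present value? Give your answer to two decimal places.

C$49,386.55

Periodic rate i = 0.046/4 = 0.0115; n = 18 × 4 = 72 periods.
PV = FV·(1+i)^(−n) = 112,500 × 0.438992 = 49,386.5457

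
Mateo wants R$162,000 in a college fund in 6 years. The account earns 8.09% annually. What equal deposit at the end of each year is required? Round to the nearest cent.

FV-annuity factor = 7.352599; PMT = 162000 / 7.352599 = 22,033.0259

R$22,033.03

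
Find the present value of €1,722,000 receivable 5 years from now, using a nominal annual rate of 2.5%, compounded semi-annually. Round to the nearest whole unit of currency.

With 2 periods per year: i = 0.0125, n = 10.
PV = FV·(1+i)^(−n) = 1,722,000 × 0.883181 = 1,520,837.5548

€1,520,838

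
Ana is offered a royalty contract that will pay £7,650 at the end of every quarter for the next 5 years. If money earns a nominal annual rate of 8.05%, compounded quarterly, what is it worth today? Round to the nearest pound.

With 4 periods per year: i = 0.020125, n = 20.
PV = 7650 × [1 − (1+0.020125)^(−20)] / 0.020125 = 7650 × 16.331726 = 124,937.7040

£124,938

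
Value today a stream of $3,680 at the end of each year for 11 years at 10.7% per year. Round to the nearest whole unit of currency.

$23,151

PV = 3680 × [1 − (1+0.107)^(−11)] / 0.107 = 3680 × 6.290927 = 23,150.6106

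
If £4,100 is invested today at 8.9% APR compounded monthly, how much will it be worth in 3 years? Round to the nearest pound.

i = 0.089/12 = 0.00741667 per month; n = 3·12 = 36.
FV = 4,100 × (1 + 0.00741667)^36 = 5,349.4926

£5,349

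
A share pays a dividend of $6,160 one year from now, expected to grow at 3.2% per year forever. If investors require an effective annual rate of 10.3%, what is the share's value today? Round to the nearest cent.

PV = PMT / (i − g) = 6160 / (0.103 − 0.032) = 6160 / 0.071000 = 86,760.5634

$86,760.56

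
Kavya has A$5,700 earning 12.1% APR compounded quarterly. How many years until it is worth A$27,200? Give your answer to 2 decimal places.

13.11 years

Periodic rate i = 0.121/4 = 0.03025.
(1+i)^n = 27200/5700 = 4.77193, so n = ln 4.77193 / ln 1.03025 = 52.4387 quarters
= 52.4387/4 years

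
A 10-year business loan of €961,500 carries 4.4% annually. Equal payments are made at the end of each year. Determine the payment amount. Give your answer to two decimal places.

€120,916.51

PMT = 961500 / ( [1 − (1+0.044)^(−10)] / 0.044 ) = 961500 / 7.951768 = 120,916.5116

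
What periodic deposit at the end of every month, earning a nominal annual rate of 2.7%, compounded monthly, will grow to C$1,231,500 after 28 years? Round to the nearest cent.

C$2,456.60

Periodic rate i = 0.027/12 = 0.00225; n = 28 × 12 = 336 periods.
PMT = 1.2315e+06 / ( [(1+0.00225)^336 − 1] / 0.00225 ) = 1.2315e+06 / 501.303260 = 2,456.5968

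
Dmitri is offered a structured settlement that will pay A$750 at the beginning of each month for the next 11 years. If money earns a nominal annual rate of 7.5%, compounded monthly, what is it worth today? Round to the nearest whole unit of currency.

A$67,697

i = 0.075/12 = 0.00625 per month; n = 11·12 = 132.
Annuity factor a(132|0.00625) × (1+i) = 90.262786; PV = 750 × 90.262786 = 67,697.0896
Payments are at the start of each period, so multiply by (1+i).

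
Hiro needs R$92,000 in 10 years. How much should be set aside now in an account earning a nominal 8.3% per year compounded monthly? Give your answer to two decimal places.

i = 0.083/12 = 0.00691667 per month; n = 10·12 = 120.
PV = 92,000 / (1 + 0.00691667)^120 = 92,000 / 2.286776 = 40,231.3212

R$40,231.32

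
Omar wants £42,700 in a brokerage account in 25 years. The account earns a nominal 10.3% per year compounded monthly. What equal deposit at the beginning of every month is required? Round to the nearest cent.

£30.31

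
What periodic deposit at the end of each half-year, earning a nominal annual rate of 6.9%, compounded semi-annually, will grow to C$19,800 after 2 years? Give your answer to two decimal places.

C$4,701.08

With 2 periods per year: i = 0.0345, n = 4.
PMT = 19800 / ( [(1+0.0345)^4 − 1] / 0.0345 ) = 19800 / 4.211802 = 4,701.0756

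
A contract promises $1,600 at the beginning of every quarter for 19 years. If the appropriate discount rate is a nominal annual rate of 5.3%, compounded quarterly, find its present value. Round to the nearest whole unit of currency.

$77,360

Periodic rate i = 0.053/4 = 0.01325; n = 19 × 4 = 76 periods.
PV = 1600 × [1 − (1+0.01325)^(−76)] / 0.01325 × (1+i) = 1600 × 48.350217 = 77,360.3472
(Beginning-of-period payments → annuity-due factor ×(1+i).)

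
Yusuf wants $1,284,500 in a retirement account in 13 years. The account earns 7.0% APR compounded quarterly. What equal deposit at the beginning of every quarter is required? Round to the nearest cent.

i = 0.07/4 = 0.0175 per quarter; n = 13·4 = 52.
PMT = 1.2845e+06 / ( [(1+0.0175)^52 − 1] / 0.0175 × (1+i) ) = 1.2845e+06 / 85.170312 = 15,081.5463

$15,081.55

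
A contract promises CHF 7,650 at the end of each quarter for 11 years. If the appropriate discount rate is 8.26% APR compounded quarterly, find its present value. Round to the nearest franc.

Periodic rate i = 0.0826/4 = 0.02065; n = 11 × 4 = 44 periods.
Annuity factor a(44|0.02065) = 28.724664; PV = 7650 × 28.724664 = 219,743.6792

CHF 219,744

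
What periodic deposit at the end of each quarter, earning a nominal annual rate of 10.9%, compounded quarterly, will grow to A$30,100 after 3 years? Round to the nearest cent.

i = 0.109/4 = 0.02725 per quarter; n = 3·4 = 12.
PMT = 30100 / ( [(1+0.02725)^12 − 1] / 0.02725 ) = 30100 / 13.972331 = 2,154.2576

A$2,154.26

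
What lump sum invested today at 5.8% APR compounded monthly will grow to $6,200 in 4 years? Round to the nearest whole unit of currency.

$4,919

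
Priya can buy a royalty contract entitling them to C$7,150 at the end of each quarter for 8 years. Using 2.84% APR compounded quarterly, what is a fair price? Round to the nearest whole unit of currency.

C$204,025

Periodic rate i = 0.0284/4 = 0.0071; n = 8 × 4 = 32 periods.
PV = 7150 × [1 − (1+0.0071)^(−32)] / 0.0071 = 7150 × 28.535031 = 204,025.4705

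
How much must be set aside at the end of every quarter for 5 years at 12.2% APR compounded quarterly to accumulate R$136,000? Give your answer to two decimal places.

With 4 periods per year: i = 0.0305, n = 20.
FV-annuity factor = 27.007456; PMT = 136000 / 27.007456 = 5,035.6465

R$5,035.65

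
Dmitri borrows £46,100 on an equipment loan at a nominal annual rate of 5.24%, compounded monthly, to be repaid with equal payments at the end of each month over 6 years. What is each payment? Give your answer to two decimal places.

£747.58

i = 0.0524/12 = 0.00436667 per month; n = 6·12 = 72.
Annuity-PV factor = 61.665606; PMT = 46100 / 61.665606 = 747.5804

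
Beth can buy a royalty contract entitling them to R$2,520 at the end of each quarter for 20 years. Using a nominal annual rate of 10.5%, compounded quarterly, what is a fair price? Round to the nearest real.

R$83,921

Periodic rate i = 0.105/4 = 0.02625; n = 20 × 4 = 80 periods.
Annuity factor a(80|0.02625) = 33.302132; PV = 2520 × 33.302132 = 83,921.3715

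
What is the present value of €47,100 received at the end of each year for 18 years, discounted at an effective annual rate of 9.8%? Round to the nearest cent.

€391,291.42

PV = 47100 × [1 − (1+0.098)^(−18)] / 0.098 = 47100 × 8.307674 = 391,291.4233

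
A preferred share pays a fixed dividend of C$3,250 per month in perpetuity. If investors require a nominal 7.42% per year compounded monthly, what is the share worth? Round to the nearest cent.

C$525,606.47

Periodic rate i = 0.0742/12 = 0.00618333.
PV = PMT / i = 3250 / 0.00618333 = 525,606.4690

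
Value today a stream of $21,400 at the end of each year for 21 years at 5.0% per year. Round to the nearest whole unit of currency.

$274,373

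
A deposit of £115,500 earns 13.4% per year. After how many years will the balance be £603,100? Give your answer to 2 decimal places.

13.14 years

n = ln(603100/115500) / ln(1+0.134) = ln(5.22165) / 0.125751 = 13.1435 years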